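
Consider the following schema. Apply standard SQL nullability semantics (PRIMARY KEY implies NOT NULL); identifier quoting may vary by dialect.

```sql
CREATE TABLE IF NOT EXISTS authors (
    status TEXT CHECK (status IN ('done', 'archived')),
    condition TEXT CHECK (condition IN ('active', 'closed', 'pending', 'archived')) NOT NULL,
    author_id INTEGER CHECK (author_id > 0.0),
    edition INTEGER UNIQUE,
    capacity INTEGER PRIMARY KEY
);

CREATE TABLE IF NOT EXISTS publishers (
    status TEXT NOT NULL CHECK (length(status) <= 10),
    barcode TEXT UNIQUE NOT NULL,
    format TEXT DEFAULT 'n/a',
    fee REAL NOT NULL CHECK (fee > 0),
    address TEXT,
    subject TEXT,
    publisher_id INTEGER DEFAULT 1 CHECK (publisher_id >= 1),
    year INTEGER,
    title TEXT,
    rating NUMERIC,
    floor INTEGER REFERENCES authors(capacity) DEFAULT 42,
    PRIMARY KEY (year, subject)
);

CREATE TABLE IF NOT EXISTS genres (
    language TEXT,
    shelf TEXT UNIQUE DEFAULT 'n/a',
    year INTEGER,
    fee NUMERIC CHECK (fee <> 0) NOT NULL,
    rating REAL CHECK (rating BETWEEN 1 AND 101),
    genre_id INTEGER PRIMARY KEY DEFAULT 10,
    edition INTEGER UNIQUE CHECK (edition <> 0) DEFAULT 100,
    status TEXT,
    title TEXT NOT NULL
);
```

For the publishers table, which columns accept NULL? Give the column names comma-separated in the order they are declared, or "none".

format, address, publisher_id, title, rating, floor

- status: declared NOT NULL → not nullable.
- barcode: declared NOT NULL → not nullable.
- format: DEFAULT only fills an omitted column; an explicit NULL is still allowed → nullable.
- fee: declared NOT NULL → not nullable.
- address: no NOT NULL constraint applies → nullable.
- subject: part of the PRIMARY KEY, which implies NOT NULL → not nullable.
- publisher_id: CHECK does not forbid NULL (a CHECK constraint passes when its expression is NULL) → nullable.
- year: part of the PRIMARY KEY, which implies NOT NULL → not nullable.
- title: no NOT NULL constraint applies → nullable.
- rating: no NOT NULL constraint applies → nullable.
- floor: a foreign key column may be NULL unless separately constrained → nullable.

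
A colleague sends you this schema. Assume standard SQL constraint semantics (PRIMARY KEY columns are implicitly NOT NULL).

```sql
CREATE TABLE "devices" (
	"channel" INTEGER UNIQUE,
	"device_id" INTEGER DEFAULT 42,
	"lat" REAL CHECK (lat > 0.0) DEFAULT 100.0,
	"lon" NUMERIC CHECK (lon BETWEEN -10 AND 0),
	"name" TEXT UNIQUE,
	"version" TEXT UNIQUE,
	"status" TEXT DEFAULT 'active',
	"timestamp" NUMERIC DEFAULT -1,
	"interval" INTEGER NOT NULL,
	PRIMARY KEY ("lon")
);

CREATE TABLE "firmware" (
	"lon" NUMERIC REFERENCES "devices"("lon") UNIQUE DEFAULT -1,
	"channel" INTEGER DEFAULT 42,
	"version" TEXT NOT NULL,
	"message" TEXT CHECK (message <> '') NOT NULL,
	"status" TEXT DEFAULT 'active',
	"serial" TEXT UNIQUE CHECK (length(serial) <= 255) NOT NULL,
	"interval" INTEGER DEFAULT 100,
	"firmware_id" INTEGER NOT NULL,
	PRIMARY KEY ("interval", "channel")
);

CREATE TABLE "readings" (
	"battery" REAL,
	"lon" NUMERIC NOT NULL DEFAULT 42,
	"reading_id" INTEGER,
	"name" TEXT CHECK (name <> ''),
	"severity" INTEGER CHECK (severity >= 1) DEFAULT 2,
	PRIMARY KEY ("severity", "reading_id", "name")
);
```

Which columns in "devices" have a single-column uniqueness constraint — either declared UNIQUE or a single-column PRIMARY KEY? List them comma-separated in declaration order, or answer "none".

channel, lon, name, version

- channel: declared UNIQUE → unique.
- device_id: no UNIQUE or single-column PK constraint.
- lat: no UNIQUE or single-column PK constraint.
- lon: single-column PRIMARY KEY → unique.
- name: declared UNIQUE → unique.
- version: declared UNIQUE → unique.
- status: no UNIQUE or single-column PK constraint.
- timestamp: no UNIQUE or single-column PK constraint.
- interval: no UNIQUE or single-column PK constraint.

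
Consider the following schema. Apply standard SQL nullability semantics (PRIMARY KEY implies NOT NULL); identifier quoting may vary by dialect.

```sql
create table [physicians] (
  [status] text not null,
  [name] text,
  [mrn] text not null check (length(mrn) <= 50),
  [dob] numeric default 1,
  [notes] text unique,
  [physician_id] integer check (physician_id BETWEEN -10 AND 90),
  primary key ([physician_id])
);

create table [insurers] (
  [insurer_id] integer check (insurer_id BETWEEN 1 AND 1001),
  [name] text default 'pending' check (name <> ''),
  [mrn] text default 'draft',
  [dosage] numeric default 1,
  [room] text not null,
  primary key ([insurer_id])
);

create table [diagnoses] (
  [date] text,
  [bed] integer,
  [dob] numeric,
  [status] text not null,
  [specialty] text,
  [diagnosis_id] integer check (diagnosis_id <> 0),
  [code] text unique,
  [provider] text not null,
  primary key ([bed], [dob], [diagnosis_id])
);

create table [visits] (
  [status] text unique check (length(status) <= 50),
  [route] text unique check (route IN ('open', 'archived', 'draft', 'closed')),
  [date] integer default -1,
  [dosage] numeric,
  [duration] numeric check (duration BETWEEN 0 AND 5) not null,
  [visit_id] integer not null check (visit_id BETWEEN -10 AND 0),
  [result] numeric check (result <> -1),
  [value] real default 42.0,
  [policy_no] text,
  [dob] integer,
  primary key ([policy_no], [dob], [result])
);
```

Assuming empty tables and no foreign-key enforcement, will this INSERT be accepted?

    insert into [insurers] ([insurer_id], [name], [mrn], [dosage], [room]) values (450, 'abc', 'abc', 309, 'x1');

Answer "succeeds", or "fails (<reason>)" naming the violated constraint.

NOT NULL columns: insurer_id is supplied; room is supplied.
CHECK constraints: 450 satisfies (insurer_id BETWEEN 1 AND 1001); 'abc' satisfies (name <> '').
No constraint is violated.

succeeds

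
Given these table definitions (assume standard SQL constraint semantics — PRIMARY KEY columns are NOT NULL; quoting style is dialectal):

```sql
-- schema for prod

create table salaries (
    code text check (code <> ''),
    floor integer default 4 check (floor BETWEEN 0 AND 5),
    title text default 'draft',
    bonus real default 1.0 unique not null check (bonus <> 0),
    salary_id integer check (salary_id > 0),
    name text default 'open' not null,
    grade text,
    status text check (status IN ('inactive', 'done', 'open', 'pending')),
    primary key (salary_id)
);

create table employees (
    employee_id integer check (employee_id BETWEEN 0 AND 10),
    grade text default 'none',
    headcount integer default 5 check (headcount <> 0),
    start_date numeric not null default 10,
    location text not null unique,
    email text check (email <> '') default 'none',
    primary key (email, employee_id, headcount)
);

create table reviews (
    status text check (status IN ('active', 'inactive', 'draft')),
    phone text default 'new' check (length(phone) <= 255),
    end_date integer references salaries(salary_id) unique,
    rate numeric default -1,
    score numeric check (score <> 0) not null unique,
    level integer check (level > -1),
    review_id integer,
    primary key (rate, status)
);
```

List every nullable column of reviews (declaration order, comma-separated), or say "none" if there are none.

- status: part of the PRIMARY KEY, which implies NOT NULL → not nullable.
- phone: CHECK does not forbid NULL (a CHECK constraint passes when its expression is NULL) → nullable.
- end_date: a foreign key column may be NULL unless separately constrained → nullable.
- rate: part of the PRIMARY KEY, which implies NOT NULL → not nullable.
- score: declared NOT NULL → not nullable.
- level: CHECK does not forbid NULL (a CHECK constraint passes when its expression is NULL) → nullable.
- review_id: no NOT NULL constraint applies → nullable.

phone, end_date, level, review_id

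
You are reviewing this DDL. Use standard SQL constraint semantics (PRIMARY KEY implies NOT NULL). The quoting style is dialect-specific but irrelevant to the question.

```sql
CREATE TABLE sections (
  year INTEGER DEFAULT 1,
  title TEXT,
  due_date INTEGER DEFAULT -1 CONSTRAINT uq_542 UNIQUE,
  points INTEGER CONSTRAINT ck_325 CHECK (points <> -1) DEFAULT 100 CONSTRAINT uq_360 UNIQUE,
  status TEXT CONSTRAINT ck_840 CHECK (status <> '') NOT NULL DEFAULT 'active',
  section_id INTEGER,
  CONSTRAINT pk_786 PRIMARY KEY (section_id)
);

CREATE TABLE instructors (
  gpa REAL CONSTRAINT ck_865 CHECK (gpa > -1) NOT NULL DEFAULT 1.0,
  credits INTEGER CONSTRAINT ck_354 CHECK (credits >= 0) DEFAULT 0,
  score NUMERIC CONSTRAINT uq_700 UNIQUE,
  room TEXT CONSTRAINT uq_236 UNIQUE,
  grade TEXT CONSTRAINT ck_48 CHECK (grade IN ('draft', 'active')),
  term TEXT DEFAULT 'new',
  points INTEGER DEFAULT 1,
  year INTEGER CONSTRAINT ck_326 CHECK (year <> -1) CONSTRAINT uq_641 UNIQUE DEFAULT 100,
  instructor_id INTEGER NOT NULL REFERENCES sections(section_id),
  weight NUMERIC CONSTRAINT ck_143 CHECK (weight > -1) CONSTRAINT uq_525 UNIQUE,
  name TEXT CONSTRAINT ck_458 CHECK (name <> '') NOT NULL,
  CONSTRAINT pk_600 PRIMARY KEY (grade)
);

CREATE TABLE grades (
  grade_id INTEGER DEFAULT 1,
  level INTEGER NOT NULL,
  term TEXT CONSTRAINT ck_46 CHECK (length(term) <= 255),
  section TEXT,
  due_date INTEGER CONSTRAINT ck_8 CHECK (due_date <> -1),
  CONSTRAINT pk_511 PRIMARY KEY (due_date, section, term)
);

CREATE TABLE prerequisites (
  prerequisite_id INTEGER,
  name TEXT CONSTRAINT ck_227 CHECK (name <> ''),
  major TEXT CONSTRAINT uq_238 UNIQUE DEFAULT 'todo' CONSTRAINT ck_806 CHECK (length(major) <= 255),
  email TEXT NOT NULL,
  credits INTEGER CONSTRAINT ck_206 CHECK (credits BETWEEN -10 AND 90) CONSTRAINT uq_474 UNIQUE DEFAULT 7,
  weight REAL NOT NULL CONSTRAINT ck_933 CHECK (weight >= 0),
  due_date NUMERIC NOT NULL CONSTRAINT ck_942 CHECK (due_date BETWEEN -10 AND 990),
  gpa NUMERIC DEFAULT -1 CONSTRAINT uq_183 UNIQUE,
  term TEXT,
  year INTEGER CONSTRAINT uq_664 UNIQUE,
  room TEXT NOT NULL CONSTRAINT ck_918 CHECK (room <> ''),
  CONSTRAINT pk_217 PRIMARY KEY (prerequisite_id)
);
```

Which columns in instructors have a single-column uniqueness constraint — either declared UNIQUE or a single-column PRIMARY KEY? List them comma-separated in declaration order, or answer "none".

- gpa: no UNIQUE or single-column PK constraint.
- credits: no UNIQUE or single-column PK constraint.
- score: declared UNIQUE → unique.
- room: declared UNIQUE → unique.
- grade: single-column PRIMARY KEY → unique.
- term: no UNIQUE or single-column PK constraint.
- points: no UNIQUE or single-column PK constraint.
- year: declared UNIQUE → unique.
- instructor_id: no UNIQUE or single-column PK constraint.
- weight: declared UNIQUE → unique.
- name: no UNIQUE or single-column PK constraint.

score, room, grade, year, weight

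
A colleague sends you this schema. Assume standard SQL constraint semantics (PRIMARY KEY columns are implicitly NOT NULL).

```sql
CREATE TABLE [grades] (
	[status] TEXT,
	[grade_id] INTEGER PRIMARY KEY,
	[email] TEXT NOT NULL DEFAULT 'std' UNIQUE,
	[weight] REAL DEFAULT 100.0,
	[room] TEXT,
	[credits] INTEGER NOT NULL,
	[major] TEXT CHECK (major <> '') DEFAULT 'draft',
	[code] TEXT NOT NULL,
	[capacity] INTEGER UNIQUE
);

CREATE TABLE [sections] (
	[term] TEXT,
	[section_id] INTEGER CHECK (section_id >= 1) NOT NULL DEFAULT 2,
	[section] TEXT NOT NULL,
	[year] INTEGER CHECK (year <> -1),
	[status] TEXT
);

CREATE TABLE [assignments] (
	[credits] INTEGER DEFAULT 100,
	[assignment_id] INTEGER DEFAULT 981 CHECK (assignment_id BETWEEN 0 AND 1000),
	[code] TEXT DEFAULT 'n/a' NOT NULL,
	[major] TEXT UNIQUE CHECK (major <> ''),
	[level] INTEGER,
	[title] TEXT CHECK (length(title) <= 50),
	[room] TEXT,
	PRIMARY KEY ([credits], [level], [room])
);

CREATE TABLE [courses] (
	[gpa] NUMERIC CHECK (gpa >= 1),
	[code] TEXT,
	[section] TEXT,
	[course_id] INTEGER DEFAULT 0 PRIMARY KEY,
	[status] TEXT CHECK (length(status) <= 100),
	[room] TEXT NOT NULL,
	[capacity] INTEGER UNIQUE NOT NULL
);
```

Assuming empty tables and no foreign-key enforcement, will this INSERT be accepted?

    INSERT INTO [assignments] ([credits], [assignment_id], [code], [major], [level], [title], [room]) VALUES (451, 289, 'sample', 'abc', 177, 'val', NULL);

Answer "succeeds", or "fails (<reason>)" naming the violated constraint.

room is explicitly set to NULL, but room is part of the PRIMARY KEY (implied NOT NULL).

fails (NOT NULL on room)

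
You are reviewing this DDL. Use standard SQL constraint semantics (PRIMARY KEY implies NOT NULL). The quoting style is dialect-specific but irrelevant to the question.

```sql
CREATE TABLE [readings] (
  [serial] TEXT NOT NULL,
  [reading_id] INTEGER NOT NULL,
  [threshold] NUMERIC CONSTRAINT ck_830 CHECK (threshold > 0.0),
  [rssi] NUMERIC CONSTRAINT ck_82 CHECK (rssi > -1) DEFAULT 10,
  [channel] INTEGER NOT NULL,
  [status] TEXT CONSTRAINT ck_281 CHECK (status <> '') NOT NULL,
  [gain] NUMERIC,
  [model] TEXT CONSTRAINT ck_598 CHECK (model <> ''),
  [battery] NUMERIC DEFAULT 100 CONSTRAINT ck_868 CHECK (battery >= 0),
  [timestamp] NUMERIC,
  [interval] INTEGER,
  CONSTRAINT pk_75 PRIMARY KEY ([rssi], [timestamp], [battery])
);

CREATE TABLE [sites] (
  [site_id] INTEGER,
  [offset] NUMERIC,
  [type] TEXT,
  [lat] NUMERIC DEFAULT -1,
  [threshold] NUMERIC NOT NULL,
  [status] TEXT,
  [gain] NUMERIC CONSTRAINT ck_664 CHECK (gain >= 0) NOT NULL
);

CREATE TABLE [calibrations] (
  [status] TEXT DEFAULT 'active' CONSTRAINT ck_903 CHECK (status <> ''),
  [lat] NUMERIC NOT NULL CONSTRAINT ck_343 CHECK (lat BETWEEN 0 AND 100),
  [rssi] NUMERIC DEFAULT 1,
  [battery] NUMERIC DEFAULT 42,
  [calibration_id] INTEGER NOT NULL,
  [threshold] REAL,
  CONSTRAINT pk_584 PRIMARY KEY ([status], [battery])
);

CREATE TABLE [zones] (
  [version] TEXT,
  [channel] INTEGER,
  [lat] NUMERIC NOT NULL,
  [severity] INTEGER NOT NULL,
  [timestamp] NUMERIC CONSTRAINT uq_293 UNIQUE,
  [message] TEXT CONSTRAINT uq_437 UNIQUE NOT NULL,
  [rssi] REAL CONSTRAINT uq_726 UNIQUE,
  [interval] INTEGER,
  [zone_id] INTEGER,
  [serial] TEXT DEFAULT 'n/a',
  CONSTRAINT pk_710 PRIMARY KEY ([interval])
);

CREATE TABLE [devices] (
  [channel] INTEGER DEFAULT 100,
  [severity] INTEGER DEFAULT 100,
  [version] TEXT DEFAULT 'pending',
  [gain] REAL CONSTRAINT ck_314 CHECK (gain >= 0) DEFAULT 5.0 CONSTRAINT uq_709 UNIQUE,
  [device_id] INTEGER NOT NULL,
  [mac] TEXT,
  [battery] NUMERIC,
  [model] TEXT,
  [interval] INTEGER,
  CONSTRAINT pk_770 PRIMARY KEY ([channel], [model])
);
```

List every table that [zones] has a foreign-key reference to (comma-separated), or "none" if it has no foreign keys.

No column in zones has a REFERENCES clause.

none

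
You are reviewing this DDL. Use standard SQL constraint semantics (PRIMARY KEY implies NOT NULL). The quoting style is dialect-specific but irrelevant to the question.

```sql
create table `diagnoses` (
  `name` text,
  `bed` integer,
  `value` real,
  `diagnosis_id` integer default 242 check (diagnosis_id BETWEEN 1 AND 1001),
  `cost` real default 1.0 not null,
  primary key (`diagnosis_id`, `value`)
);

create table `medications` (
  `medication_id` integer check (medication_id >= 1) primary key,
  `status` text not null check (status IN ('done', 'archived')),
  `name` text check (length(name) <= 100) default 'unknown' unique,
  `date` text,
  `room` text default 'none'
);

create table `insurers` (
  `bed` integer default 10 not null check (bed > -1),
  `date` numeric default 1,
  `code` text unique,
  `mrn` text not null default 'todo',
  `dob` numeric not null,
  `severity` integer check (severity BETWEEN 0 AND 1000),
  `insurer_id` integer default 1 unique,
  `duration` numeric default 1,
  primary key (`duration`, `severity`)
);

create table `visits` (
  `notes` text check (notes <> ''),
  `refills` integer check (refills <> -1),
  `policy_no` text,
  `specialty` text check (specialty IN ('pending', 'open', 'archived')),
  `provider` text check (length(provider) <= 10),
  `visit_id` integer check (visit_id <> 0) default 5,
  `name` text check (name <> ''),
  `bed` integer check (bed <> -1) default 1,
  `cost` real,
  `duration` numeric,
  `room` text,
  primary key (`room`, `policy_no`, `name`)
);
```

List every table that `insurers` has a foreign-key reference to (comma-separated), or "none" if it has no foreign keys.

No column in insurers has a REFERENCES clause.

none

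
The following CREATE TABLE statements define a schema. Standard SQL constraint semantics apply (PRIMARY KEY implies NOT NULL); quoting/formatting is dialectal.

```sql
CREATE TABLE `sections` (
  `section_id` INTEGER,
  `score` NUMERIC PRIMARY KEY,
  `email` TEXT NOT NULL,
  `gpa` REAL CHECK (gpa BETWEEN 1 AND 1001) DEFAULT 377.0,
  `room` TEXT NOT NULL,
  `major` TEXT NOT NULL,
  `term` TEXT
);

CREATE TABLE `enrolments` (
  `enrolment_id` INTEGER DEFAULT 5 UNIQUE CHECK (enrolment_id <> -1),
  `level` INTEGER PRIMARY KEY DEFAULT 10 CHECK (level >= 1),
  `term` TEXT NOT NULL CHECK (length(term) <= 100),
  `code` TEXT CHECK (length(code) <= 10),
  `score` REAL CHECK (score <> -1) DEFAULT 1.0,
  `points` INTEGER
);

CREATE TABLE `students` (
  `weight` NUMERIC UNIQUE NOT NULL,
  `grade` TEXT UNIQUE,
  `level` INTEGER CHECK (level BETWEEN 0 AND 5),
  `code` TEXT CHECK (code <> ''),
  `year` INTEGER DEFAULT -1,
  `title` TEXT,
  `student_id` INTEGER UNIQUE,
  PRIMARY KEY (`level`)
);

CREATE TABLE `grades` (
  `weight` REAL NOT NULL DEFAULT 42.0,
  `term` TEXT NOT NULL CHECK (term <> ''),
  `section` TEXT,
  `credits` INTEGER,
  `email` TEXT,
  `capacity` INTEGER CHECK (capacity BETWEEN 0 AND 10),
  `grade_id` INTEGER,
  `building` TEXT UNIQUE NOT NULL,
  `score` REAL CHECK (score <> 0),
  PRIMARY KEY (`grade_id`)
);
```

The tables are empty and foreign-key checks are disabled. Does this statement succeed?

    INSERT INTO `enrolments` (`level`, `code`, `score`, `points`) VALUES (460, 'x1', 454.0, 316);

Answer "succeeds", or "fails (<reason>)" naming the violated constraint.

fails (NOT NULL on term)

term is omitted from the column list and has no DEFAULT, so it would receive NULL.
But term is declared NOT NULL.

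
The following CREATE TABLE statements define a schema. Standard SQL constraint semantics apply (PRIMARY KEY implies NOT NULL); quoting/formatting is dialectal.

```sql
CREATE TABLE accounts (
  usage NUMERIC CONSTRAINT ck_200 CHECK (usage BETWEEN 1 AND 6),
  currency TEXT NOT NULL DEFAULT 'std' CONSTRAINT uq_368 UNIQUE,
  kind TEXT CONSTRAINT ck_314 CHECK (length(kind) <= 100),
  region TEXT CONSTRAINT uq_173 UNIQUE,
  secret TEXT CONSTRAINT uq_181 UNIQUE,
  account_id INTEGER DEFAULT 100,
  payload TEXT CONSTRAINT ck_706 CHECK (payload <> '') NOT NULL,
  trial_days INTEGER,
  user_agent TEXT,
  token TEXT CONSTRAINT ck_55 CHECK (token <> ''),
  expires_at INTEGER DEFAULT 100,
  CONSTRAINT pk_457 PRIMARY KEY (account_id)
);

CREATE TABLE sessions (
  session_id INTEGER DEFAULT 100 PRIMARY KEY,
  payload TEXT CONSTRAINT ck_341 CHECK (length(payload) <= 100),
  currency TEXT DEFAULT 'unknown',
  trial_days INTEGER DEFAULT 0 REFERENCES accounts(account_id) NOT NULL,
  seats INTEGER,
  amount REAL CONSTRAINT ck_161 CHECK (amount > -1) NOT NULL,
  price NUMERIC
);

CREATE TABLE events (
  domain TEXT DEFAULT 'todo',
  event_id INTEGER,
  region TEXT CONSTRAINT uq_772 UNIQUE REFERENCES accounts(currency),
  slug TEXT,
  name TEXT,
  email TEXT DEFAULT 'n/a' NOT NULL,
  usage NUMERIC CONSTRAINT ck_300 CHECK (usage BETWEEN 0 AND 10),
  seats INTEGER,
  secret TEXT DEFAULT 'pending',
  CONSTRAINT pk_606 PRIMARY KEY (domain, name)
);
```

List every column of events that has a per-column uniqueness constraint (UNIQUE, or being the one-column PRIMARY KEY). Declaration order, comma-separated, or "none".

- domain: part of a composite PRIMARY KEY — only the tuple is unique, not this column on its own.
- event_id: no UNIQUE or single-column PK constraint.
- region: declared UNIQUE → unique.
- slug: no UNIQUE or single-column PK constraint.
- name: part of a composite PRIMARY KEY — only the tuple is unique, not this column on its own.
- email: no UNIQUE or single-column PK constraint.
- usage: no UNIQUE or single-column PK constraint.
- seats: no UNIQUE or single-column PK constraint.
- secret: no UNIQUE or single-column PK constraint.

region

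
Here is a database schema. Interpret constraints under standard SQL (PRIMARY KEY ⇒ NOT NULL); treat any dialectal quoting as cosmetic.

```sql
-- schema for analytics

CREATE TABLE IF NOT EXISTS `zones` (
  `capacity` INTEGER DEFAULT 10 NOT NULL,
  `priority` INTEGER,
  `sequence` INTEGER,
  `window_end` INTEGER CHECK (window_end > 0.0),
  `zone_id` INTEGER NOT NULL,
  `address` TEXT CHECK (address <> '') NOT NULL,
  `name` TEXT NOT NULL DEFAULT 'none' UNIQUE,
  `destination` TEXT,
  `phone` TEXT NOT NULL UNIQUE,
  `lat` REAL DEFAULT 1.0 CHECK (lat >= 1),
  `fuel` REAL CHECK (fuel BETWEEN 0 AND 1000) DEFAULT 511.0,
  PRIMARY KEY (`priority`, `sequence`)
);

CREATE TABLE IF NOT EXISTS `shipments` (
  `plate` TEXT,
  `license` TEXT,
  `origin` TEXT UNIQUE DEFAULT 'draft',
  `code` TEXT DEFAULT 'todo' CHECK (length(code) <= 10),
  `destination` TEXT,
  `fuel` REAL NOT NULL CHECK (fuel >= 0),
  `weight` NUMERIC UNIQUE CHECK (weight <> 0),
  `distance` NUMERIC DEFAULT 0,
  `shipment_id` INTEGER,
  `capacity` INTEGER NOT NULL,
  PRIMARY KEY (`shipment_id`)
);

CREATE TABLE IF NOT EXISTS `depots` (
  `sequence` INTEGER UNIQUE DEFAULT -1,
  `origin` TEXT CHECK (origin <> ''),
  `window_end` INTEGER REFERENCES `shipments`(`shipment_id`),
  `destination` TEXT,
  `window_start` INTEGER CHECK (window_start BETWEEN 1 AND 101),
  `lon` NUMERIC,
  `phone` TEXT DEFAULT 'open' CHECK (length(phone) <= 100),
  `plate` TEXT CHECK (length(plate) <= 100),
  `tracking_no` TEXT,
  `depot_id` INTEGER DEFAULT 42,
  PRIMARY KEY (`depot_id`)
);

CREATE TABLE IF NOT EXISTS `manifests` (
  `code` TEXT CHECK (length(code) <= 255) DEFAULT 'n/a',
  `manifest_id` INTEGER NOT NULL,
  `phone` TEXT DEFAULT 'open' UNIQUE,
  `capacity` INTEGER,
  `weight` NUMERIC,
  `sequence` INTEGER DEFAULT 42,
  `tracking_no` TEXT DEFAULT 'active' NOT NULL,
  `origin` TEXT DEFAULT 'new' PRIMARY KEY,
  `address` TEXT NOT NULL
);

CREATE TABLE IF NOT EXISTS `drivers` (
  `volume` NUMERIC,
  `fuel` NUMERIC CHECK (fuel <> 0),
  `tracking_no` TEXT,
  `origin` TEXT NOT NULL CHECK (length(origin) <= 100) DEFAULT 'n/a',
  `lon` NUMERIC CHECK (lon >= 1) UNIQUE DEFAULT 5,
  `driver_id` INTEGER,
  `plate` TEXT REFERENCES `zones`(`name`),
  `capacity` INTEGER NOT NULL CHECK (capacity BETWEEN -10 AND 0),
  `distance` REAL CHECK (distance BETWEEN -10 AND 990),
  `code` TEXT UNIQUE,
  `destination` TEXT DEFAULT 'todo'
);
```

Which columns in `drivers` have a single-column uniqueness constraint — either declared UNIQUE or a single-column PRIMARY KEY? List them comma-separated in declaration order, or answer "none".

lon, code

- volume: no UNIQUE or single-column PK constraint.
- fuel: no UNIQUE or single-column PK constraint.
- tracking_no: no UNIQUE or single-column PK constraint.
- origin: no UNIQUE or single-column PK constraint.
- lon: declared UNIQUE → unique.
- driver_id: no UNIQUE or single-column PK constraint.
- plate: no UNIQUE or single-column PK constraint.
- capacity: no UNIQUE or single-column PK constraint.
- distance: no UNIQUE or single-column PK constraint.
- code: declared UNIQUE → unique.
- destination: no UNIQUE or single-column PK constraint.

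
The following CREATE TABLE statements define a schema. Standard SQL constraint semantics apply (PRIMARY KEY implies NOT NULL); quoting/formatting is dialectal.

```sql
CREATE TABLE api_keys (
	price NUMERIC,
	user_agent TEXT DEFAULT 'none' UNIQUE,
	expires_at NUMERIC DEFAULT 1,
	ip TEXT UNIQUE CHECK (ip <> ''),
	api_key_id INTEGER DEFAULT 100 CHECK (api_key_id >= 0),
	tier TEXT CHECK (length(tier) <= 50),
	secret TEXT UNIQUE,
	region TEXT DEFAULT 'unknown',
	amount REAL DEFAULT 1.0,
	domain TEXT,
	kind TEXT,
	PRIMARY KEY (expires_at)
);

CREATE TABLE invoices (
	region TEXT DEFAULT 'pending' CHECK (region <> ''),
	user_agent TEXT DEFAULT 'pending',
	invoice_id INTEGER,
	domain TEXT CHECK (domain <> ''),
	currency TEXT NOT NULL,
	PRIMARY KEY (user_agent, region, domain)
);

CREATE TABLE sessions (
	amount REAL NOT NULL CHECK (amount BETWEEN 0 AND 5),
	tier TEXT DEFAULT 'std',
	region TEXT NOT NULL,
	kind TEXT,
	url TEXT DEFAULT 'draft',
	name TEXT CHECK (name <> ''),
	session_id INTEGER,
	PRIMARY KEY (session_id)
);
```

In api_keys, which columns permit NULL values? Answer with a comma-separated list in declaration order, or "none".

- price: no NOT NULL constraint applies → nullable.
- user_agent: UNIQUE does not imply NOT NULL → nullable.
- expires_at: part of the PRIMARY KEY, which implies NOT NULL → not nullable.
- ip: CHECK does not forbid NULL (a CHECK constraint passes when its expression is NULL) → nullable.
- api_key_id: CHECK does not forbid NULL (a CHECK constraint passes when its expression is NULL) → nullable.
- tier: CHECK does not forbid NULL (a CHECK constraint passes when its expression is NULL) → nullable.
- secret: UNIQUE does not imply NOT NULL → nullable.
- region: DEFAULT only fills an omitted column; an explicit NULL is still allowed → nullable.
- amount: DEFAULT only fills an omitted column; an explicit NULL is still allowed → nullable.
- domain: no NOT NULL constraint applies → nullable.
- kind: no NOT NULL constraint applies → nullable.

price, user_agent, ip, api_key_id, tier, secret, region, amount, domain, kind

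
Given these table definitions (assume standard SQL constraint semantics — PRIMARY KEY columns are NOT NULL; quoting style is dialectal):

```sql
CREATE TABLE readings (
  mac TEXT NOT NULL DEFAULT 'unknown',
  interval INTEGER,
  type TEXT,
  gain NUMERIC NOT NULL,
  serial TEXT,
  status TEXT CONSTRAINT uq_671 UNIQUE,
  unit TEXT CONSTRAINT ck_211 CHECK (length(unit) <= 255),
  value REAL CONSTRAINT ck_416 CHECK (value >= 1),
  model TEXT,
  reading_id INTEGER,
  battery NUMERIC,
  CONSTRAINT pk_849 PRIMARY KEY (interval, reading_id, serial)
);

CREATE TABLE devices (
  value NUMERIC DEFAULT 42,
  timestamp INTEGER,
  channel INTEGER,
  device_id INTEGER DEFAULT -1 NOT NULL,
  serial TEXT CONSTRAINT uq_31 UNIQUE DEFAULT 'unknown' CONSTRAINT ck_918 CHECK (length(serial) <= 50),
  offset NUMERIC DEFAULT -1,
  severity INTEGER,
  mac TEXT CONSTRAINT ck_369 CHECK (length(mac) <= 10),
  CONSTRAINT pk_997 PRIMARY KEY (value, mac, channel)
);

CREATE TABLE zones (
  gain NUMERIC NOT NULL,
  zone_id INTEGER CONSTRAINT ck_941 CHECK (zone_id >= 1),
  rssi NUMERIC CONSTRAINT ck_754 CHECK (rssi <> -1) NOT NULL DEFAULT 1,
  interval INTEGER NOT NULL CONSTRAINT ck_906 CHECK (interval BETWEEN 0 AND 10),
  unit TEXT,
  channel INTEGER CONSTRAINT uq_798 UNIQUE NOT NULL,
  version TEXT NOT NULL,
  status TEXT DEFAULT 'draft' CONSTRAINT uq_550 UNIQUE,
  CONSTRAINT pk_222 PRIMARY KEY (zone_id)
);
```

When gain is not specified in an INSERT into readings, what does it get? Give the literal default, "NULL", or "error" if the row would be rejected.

gain has no DEFAULT clause.
Omitting it would insert NULL, but it is declared NOT NULL, so the INSERT fails.

error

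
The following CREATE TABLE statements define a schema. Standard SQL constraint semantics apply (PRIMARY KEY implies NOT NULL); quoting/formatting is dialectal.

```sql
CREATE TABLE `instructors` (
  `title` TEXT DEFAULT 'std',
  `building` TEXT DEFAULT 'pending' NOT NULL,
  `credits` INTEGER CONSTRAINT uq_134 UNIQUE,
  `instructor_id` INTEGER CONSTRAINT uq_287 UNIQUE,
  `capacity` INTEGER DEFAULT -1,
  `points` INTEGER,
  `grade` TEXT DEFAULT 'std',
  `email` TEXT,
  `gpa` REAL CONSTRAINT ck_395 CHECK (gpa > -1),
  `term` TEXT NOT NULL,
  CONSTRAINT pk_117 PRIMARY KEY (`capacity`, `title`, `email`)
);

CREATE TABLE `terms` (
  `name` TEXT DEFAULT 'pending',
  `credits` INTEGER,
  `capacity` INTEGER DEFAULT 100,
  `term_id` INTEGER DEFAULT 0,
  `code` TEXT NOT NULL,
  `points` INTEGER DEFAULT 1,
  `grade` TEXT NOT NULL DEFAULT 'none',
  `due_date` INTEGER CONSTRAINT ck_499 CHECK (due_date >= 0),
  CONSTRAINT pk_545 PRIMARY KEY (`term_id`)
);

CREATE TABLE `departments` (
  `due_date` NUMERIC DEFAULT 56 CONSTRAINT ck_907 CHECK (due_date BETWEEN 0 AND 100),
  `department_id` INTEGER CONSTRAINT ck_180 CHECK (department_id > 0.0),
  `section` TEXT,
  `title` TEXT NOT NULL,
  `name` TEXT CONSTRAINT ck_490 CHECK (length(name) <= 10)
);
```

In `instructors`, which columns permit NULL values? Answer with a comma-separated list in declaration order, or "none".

- title: part of the PRIMARY KEY, which implies NOT NULL → not nullable.
- building: declared NOT NULL → not nullable.
- credits: UNIQUE does not imply NOT NULL → nullable.
- instructor_id: UNIQUE does not imply NOT NULL → nullable.
- capacity: part of the PRIMARY KEY, which implies NOT NULL → not nullable.
- points: no NOT NULL constraint applies → nullable.
- grade: DEFAULT only fills an omitted column; an explicit NULL is still allowed → nullable.
- email: part of the PRIMARY KEY, which implies NOT NULL → not nullable.
- gpa: CHECK does not forbid NULL (a CHECK constraint passes when its expression is NULL) → nullable.
- term: declared NOT NULL → not nullable.

credits, instructor_id, points, grade, gpa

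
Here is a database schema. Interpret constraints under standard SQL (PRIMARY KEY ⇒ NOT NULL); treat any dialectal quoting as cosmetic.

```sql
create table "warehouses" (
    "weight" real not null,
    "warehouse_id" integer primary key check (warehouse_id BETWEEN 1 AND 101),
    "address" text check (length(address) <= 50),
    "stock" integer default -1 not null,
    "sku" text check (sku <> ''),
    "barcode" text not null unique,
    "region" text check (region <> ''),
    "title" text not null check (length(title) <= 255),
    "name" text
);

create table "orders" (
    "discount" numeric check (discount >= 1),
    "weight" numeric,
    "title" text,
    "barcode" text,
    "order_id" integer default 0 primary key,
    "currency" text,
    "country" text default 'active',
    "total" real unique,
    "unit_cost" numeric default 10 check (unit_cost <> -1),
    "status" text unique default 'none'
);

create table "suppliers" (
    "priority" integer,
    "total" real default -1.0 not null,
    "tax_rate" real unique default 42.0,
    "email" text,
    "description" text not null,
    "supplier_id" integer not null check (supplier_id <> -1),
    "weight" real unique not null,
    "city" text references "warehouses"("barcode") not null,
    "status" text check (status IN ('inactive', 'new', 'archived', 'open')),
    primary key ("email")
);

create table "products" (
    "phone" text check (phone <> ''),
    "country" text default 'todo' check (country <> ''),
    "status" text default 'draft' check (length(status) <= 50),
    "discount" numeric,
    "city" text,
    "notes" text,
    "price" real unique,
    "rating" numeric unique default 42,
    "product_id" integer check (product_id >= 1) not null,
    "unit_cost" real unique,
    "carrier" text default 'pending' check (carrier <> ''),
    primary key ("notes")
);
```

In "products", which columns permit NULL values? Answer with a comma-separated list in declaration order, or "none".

phone, country, status, discount, city, price, rating, unit_cost, carrier

- phone: CHECK does not forbid NULL (a CHECK constraint passes when its expression is NULL) → nullable.
- country: CHECK does not forbid NULL (a CHECK constraint passes when its expression is NULL) → nullable.
- status: CHECK does not forbid NULL (a CHECK constraint passes when its expression is NULL) → nullable.
- discount: no NOT NULL constraint applies → nullable.
- city: no NOT NULL constraint applies → nullable.
- notes: part of the PRIMARY KEY, which implies NOT NULL → not nullable.
- price: UNIQUE does not imply NOT NULL → nullable.
- rating: UNIQUE does not imply NOT NULL → nullable.
- product_id: declared NOT NULL → not nullable.
- unit_cost: UNIQUE does not imply NOT NULL → nullable.
- carrier: CHECK does not forbid NULL (a CHECK constraint passes when its expression is NULL) → nullable.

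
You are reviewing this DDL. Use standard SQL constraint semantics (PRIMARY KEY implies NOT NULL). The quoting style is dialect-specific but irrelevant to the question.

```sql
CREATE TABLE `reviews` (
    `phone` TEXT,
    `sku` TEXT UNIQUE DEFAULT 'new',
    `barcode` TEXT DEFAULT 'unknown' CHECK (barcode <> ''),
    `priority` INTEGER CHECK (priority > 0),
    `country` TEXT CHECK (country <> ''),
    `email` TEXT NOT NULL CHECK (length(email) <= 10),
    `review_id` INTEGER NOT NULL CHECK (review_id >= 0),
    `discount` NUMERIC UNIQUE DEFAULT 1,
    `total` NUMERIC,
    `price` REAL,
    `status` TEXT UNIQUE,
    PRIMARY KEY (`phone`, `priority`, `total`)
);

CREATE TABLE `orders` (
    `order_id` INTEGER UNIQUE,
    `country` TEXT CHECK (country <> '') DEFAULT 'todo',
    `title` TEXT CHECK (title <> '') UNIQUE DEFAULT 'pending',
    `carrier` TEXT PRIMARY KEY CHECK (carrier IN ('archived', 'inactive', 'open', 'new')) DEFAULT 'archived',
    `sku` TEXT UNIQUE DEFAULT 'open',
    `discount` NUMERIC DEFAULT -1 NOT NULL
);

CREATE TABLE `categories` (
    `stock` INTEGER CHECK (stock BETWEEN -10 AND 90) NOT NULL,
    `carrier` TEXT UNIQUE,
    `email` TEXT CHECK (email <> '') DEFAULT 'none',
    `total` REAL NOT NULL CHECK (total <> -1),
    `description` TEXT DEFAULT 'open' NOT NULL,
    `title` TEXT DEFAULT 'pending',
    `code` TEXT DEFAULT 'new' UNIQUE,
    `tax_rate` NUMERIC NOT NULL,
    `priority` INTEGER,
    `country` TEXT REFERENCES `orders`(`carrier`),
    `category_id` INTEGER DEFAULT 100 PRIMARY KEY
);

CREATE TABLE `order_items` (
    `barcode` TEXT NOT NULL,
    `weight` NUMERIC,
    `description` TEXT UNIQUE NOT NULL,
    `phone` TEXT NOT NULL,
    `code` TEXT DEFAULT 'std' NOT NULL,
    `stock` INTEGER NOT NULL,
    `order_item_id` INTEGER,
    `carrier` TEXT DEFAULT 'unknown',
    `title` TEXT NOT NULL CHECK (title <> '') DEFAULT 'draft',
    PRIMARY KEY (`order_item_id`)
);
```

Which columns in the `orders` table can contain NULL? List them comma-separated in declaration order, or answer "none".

order_id, country, title, sku

- order_id: UNIQUE does not imply NOT NULL → nullable.
- country: CHECK does not forbid NULL (a CHECK constraint passes when its expression is NULL) → nullable.
- title: CHECK does not forbid NULL (a CHECK constraint passes when its expression is NULL) → nullable.
- carrier: part of the PRIMARY KEY, which implies NOT NULL → not nullable.
- sku: UNIQUE does not imply NOT NULL → nullable.
- discount: declared NOT NULL → not nullable.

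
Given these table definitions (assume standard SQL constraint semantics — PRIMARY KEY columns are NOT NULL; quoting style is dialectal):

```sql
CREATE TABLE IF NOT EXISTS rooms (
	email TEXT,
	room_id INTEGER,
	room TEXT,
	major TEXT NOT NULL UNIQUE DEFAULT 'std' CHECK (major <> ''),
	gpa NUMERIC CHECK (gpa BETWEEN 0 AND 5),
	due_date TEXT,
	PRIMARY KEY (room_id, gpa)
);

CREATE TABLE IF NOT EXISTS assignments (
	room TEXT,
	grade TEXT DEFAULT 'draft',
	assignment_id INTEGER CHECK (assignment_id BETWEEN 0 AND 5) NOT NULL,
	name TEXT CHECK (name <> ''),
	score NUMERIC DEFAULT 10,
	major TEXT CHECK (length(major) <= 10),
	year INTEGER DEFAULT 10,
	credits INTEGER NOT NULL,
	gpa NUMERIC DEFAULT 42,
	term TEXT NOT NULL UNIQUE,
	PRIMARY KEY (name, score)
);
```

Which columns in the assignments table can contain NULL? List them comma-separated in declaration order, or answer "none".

room, grade, major, year, gpa

- room: no NOT NULL constraint applies → nullable.
- grade: DEFAULT only fills an omitted column; an explicit NULL is still allowed → nullable.
- assignment_id: declared NOT NULL → not nullable.
- name: part of the PRIMARY KEY, which implies NOT NULL → not nullable.
- score: part of the PRIMARY KEY, which implies NOT NULL → not nullable.
- major: CHECK does not forbid NULL (a CHECK constraint passes when its expression is NULL) → nullable.
- year: DEFAULT only fills an omitted column; an explicit NULL is still allowed → nullable.
- credits: declared NOT NULL → not nullable.
- gpa: DEFAULT only fills an omitted column; an explicit NULL is still allowed → nullable.
- term: declared NOT NULL → not nullable.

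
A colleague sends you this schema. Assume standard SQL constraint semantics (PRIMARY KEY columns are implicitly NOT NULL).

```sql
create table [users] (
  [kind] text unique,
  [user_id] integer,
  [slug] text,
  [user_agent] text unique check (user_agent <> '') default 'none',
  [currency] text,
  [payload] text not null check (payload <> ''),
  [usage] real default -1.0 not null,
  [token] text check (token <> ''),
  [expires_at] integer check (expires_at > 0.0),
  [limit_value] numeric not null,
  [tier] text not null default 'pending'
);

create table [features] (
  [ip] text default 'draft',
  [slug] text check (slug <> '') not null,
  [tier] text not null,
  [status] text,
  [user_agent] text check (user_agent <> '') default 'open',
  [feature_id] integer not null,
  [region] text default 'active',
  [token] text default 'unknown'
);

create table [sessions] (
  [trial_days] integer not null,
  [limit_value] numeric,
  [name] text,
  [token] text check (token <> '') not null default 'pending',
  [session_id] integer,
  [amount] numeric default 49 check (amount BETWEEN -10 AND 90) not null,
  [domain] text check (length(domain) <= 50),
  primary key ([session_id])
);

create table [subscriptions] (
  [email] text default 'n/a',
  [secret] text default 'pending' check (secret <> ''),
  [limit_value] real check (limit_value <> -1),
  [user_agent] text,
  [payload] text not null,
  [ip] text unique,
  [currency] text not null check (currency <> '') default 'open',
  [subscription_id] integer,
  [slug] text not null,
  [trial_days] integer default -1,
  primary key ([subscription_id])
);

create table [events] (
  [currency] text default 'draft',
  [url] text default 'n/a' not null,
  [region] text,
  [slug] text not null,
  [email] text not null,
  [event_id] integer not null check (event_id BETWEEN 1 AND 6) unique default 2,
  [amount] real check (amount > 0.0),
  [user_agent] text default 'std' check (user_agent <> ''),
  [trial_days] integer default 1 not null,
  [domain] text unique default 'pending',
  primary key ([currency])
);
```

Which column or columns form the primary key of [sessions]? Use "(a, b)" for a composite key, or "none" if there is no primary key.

session_id

session_id is declared PRIMARY KEY as a table-level PRIMARY KEY clause.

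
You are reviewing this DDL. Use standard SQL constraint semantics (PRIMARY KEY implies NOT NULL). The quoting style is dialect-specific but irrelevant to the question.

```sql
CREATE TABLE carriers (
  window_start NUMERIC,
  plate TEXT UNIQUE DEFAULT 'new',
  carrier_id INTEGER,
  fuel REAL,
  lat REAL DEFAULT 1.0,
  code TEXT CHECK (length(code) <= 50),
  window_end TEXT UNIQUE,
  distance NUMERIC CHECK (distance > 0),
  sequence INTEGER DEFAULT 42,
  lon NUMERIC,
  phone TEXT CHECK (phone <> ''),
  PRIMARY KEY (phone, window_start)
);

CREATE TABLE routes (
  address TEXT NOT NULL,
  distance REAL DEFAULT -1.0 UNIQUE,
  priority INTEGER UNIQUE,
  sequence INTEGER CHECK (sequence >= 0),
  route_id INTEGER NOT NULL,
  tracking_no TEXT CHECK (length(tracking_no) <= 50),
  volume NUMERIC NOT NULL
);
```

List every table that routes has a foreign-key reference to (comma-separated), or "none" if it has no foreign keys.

none

No column in routes has a REFERENCES clause.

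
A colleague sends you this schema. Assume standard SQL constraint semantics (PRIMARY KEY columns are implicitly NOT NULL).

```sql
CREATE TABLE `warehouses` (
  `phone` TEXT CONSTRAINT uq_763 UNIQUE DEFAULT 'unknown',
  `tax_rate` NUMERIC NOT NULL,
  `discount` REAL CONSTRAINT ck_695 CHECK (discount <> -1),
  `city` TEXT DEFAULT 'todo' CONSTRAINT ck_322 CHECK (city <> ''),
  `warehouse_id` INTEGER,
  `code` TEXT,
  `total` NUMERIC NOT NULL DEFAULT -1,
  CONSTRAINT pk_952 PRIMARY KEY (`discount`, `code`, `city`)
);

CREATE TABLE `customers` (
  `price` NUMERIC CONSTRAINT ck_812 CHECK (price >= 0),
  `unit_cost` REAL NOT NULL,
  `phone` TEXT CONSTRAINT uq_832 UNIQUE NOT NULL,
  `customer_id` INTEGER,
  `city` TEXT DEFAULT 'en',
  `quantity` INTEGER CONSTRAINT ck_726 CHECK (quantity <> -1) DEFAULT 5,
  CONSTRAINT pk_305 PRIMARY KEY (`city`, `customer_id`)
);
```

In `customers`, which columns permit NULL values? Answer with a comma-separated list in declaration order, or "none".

price, quantity

- price: CHECK does not forbid NULL (a CHECK constraint passes when its expression is NULL) → nullable.
- unit_cost: declared NOT NULL → not nullable.
- phone: declared NOT NULL → not nullable.
- customer_id: part of the PRIMARY KEY, which implies NOT NULL → not nullable.
- city: part of the PRIMARY KEY, which implies NOT NULL → not nullable.
- quantity: CHECK does not forbid NULL (a CHECK constraint passes when its expression is NULL) → nullable.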